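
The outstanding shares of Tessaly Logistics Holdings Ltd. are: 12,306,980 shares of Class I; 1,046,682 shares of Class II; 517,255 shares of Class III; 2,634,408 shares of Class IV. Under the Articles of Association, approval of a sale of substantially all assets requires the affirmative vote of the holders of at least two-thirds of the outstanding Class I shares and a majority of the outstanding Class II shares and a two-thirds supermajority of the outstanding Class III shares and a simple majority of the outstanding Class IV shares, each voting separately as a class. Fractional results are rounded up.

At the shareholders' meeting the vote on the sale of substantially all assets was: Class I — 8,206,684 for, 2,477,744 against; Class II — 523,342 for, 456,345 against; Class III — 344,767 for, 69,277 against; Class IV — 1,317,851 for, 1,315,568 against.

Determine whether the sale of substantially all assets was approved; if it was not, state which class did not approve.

Class I: 2/3 of 12306980 = 8204653.33, rounded up to 8204654; 8,204,654 required, 8,206,684 in favor — approved.
Class II: a majority of 1046682 is 523342; 523,342 required, 523,342 in favor — approved.
Class III: 2/3 of 517255 = 344836.67, rounded up to 344837; 344,837 required, 344,767 in favor — not approved.
Class IV: a majority of 2634408 is 1317205; 1,317,205 required, 1,317,851 in favor — approved.

Not approved — the Class III shares did not give the required vote.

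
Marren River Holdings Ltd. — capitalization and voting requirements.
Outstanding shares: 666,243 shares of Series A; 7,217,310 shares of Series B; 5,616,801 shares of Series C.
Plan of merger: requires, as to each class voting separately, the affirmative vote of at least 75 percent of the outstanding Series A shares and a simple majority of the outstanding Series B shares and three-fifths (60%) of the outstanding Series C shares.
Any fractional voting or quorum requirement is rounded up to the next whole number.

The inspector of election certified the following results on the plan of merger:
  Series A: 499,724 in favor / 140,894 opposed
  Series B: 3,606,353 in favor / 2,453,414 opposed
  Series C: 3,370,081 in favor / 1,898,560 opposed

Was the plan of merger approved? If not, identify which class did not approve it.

Series A: 3/4 of 666243 = 499682.25, rounded up to 499683; 499,683 required, 499,724 in favor — approved.
Series B: a majority of 7217310 is 3608656; 3,608,656 required, 3,606,353 in favor — not approved.
Series C: 3/5 of 5616801 = 3370080.60, rounded up to 3370081; 3,370,081 required, 3,370,081 in favor — approved.

Not approved — the Series B shares did not give the required vote.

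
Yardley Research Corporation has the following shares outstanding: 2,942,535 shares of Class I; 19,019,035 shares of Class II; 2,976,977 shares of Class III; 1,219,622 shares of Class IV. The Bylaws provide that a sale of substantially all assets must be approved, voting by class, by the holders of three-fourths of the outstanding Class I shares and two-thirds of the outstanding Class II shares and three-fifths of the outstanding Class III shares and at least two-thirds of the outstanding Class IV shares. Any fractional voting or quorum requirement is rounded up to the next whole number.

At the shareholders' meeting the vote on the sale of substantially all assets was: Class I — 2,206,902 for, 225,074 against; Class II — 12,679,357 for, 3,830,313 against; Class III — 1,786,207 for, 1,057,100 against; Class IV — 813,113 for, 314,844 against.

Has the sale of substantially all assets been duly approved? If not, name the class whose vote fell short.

Class I: 3/4 of 2942535 = 2206901.25, rounded up to 2206902; 2,206,902 required, 2,206,902 in favor — approved.
Class II: 2/3 of 19019035 = 12679356.67, rounded up to 12679357; 12,679,357 required, 12,679,357 in favor — approved.
Class III: 3/5 of 2976977 = 1786186.20, rounded up to 1786187; 1,786,187 required, 1,786,207 in favor — approved.
Class IV: 2/3 of 1219622 = 813081.33, rounded up to 813082; 813,082 required, 813,113 in favor — approved.

Approved — every class gave the required vote.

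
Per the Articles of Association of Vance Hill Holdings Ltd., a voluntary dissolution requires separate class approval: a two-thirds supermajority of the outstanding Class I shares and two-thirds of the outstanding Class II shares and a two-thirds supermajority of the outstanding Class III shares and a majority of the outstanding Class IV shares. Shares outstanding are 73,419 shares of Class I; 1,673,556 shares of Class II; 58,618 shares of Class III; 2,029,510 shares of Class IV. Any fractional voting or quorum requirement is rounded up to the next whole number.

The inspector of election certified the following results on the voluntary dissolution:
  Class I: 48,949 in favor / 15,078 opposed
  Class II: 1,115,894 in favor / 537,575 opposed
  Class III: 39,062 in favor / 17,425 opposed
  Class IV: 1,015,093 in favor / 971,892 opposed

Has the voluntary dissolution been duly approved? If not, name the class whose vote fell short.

Class I: 2/3 of 73419 = 48946; 48,946 required, 48,949 in favor — approved.
Class II: 2/3 of 1673556 = 1115704; 1,115,704 required, 1,115,894 in favor — approved.
Class III: 2/3 of 58618 = 39078.67, rounded up to 39079; 39,079 required, 39,062 in favor — not approved.
Class IV: a majority of 2029510 is 1014756; 1,014,756 required, 1,015,093 in favor — approved.

Not approved — the Class III shares did not give the required vote.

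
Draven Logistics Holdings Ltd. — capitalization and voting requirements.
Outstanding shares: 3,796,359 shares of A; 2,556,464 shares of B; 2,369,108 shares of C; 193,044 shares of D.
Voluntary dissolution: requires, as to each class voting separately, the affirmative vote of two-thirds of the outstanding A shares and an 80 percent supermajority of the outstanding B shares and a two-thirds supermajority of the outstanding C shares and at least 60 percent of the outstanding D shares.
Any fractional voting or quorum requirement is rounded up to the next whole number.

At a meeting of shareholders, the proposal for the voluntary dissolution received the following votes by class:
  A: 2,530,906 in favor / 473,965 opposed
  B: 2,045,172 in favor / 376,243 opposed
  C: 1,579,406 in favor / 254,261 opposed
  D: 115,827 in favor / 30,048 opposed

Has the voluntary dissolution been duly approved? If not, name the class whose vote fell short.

Approved — every class gave the required vote.

A: 2/3 of 3796359 = 2530906; 2,530,906 required, 2,530,906 in favor — approved.
B: 4/5 of 2556464 = 2045171.20, rounded up to 2045172; 2,045,172 required, 2,045,172 in favor — approved.
C: 2/3 of 2369108 = 1579405.33, rounded up to 1579406; 1,579,406 required, 1,579,406 in favor — approved.
D: 3/5 of 193044 = 115826.40, rounded up to 115827; 115,827 required, 115,827 in favor — approved.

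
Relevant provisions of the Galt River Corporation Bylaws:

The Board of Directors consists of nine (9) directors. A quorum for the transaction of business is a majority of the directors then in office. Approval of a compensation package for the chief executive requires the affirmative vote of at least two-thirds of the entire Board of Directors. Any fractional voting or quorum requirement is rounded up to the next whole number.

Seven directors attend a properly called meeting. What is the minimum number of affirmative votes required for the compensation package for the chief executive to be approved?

6

The compensation package for the chief executive requires two-thirds of the entire Board of Directors (9).
2/3 of 9 = 6.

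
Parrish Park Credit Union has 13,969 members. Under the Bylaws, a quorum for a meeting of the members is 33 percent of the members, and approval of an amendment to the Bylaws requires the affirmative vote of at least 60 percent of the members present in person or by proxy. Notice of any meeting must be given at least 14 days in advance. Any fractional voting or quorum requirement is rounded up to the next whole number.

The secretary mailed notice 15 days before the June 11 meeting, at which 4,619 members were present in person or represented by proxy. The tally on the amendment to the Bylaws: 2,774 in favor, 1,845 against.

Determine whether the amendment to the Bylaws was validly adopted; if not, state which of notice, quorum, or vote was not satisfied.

Notice: 15 days given; 14 required. Satisfied.
Quorum: 33% of 13,969 = 4,609.77, rounded up to 4,610; 4,619 present. Satisfied.
Vote: requires three-fifths of those present (4,619); 3/5 of 4619 = 2771.40, rounded up to 2772, so 2,772 needed; 2,774 in favor. Satisfied.

Valid — all requirements satisfied.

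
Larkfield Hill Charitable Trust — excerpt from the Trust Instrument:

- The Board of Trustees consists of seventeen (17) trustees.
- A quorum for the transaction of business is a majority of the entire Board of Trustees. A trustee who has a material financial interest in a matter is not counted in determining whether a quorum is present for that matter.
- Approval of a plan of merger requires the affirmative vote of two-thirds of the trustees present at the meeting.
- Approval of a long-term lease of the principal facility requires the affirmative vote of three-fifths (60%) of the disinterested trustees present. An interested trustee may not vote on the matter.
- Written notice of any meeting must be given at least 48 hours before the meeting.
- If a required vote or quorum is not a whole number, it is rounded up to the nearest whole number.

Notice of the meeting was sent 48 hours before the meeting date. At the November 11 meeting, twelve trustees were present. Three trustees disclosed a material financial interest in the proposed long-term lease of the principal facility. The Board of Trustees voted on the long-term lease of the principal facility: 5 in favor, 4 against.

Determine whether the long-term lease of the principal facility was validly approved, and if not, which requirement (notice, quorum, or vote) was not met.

Invalid — vote requirement not satisfied.

Notice: 48 hours given; 48 required (48 ≥ 48). Satisfied.
Quorum: 12 present, but the 3 interested trustees do not count, leaving 9. Quorum is 9. Satisfied.
Vote: the long-term lease of the principal facility requires three-fifths of the disinterested trustees present (12 − 3 = 9). 3/5 of 9 = 5.40, rounded up to 6, so 6 affirmative votes are needed; 5 voted in favor. Not satisfied.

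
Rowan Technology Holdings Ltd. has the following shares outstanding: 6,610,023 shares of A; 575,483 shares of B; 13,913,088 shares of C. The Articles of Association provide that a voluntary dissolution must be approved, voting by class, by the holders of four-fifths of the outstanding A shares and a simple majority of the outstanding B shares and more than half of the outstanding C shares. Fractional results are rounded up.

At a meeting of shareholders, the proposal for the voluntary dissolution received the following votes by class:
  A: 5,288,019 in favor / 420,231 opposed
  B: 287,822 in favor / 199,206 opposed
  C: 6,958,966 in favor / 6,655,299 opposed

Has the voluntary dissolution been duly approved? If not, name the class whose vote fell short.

A: 4/5 of 6610023 = 5288018.40, rounded up to 5288019; 5,288,019 required, 5,288,019 in favor — approved.
B: a majority of 575483 is 287742; 287,742 required, 287,822 in favor — approved.
C: a majority of 13913088 is 6956545; 6,956,545 required, 6,958,966 in favor — approved.

Approved — every class gave the required vote.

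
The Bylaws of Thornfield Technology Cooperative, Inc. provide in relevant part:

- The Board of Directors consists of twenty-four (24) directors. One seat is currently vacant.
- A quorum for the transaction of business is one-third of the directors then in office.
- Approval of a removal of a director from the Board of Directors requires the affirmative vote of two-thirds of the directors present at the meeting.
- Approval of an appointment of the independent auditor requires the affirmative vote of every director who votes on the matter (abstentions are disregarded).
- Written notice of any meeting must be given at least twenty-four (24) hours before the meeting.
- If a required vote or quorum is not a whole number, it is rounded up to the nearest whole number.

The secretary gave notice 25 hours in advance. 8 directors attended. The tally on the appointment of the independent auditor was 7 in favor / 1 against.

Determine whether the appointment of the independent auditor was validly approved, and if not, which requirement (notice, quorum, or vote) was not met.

Invalid — vote requirement not satisfied.

Notice: 25 hours given; 24 required (25 ≥ 24). Satisfied.
Quorum: 8 present; quorum is 8. Satisfied.
Vote: the appointment of the independent auditor requires the unanimous vote of the votes cast (8). Unanimous means all 8, so 8 affirmative votes are needed; 7 voted in favor. Not satisfied.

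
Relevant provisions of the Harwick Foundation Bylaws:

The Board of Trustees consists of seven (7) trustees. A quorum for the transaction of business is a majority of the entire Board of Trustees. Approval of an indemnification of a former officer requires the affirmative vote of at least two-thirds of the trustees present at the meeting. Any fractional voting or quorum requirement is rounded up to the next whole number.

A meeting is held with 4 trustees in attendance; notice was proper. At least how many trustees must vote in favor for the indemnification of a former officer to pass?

3

The indemnification of a former officer requires two-thirds of the trustees present (4).
2/3 of 4 = 2.67, rounded up to 3.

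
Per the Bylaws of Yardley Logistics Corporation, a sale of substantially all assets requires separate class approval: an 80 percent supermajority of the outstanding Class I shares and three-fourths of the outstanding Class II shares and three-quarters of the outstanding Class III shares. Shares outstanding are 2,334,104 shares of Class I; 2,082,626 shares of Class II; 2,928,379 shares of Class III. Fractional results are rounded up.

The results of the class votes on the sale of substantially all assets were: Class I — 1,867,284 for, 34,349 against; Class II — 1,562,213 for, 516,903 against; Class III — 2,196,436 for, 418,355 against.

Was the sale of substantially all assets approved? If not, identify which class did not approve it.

Approved — every class gave the required vote.

Class I: 4/5 of 2334104 = 1867283.20, rounded up to 1867284; 1,867,284 required, 1,867,284 in favor — approved.
Class II: 3/4 of 2082626 = 1561969.50, rounded up to 1561970; 1,561,970 required, 1,562,213 in favor — approved.
Class III: 3/4 of 2928379 = 2196284.25, rounded up to 2196285; 2,196,285 required, 2,196,436 in favor — approved.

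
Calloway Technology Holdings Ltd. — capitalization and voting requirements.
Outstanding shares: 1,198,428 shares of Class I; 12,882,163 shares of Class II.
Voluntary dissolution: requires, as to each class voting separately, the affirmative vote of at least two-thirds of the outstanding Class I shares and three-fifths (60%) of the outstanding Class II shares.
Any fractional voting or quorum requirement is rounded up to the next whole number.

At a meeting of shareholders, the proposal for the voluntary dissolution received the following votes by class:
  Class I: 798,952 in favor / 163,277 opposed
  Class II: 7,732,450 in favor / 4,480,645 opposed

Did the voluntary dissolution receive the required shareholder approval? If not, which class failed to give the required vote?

Class I: 2/3 of 1198428 = 798952; 798,952 required, 798,952 in favor — approved.
Class II: 3/5 of 12882163 = 7729297.80, rounded up to 7729298; 7,729,298 required, 7,732,450 in favor — approved.

Approved — every class gave the required vote.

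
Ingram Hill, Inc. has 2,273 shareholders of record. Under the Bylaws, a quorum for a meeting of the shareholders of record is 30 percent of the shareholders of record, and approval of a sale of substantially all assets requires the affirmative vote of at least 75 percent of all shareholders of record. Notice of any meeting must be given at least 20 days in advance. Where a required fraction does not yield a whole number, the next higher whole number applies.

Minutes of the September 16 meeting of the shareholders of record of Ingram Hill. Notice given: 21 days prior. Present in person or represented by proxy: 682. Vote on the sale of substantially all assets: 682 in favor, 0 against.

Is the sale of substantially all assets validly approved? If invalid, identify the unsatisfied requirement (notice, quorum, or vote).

Invalid — vote requirement not satisfied.

Notice: 21 days given; 20 required. Satisfied.
Quorum: 30% of 2,273 = 681.90, rounded up to 682; 682 present. Satisfied.
Vote: requires three-fourths of all shareholders of record (2,273); 3/4 of 2273 = 1704.75, rounded up to 1705, so 1,705 needed; 682 in favor. Not satisfied.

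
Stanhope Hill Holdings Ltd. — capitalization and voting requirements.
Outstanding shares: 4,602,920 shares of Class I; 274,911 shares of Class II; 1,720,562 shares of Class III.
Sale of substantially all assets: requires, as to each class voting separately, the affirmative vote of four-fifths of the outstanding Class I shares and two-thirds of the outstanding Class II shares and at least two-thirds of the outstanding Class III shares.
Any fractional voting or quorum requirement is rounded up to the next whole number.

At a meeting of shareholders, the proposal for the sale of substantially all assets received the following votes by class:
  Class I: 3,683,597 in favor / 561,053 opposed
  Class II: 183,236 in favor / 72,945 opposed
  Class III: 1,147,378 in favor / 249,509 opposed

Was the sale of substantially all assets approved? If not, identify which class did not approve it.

Class I: 4/5 of 4602920 = 3682336; 3,682,336 required, 3,683,597 in favor — approved.
Class II: 2/3 of 274911 = 183274; 183,274 required, 183,236 in favor — not approved.
Class III: 2/3 of 1720562 = 1147041.33, rounded up to 1147042; 1,147,042 required, 1,147,378 in favor — approved.

Not approved — the Class II shares did not give the required vote.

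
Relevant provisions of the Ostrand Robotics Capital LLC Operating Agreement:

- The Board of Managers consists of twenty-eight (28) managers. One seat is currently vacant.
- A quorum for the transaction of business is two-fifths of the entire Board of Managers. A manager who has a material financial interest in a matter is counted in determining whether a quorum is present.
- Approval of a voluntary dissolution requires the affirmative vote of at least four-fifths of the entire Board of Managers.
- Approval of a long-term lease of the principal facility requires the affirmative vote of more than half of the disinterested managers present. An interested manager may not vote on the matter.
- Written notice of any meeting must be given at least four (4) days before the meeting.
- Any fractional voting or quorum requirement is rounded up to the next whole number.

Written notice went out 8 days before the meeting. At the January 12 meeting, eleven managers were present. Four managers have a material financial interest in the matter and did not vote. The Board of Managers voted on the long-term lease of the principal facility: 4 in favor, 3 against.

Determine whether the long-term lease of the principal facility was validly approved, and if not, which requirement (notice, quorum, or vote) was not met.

Notice: 8 days given; 4 required (8 ≥ 4). Satisfied.
Quorum: 11 present (interested managers count toward quorum); quorum is 12. Not satisfied.
Vote: the long-term lease of the principal facility requires a majority of the disinterested managers present (11 − 4 = 7). A majority of 7 is 4, so 4 affirmative votes are needed; 4 voted in favor. Satisfied. (Moot — without a quorum no business can be validly transacted.)

Invalid — quorum requirement not satisfied.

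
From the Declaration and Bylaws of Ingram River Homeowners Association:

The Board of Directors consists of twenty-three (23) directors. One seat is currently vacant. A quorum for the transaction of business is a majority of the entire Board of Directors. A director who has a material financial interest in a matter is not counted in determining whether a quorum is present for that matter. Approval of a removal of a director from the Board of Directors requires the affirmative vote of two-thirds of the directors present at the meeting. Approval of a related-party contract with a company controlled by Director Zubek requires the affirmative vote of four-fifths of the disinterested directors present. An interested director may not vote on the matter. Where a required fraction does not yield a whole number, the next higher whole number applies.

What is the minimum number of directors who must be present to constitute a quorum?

A majority of 23 is 12.

12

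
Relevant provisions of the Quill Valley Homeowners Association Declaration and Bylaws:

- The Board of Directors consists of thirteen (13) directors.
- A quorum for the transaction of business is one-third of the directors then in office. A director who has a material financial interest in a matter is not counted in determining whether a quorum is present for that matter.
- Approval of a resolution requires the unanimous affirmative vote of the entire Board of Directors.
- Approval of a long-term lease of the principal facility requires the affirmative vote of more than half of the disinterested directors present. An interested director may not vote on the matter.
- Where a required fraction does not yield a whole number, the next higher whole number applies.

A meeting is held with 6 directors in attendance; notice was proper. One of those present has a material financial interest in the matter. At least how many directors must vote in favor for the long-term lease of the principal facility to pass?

The long-term lease of the principal facility requires a majority of the disinterested directors present (6 − 1 = 5).
A majority of 5 is 3.

3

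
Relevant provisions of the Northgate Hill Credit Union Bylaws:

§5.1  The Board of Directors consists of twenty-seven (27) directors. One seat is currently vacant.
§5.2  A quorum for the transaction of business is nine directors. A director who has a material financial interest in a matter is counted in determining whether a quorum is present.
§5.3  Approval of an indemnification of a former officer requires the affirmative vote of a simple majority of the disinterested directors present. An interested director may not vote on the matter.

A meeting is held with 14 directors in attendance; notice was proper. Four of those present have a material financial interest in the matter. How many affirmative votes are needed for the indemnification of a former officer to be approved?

The indemnification of a former officer requires a majority of the disinterested directors present (14 − 4 = 10).
A majority of 10 is 6.

6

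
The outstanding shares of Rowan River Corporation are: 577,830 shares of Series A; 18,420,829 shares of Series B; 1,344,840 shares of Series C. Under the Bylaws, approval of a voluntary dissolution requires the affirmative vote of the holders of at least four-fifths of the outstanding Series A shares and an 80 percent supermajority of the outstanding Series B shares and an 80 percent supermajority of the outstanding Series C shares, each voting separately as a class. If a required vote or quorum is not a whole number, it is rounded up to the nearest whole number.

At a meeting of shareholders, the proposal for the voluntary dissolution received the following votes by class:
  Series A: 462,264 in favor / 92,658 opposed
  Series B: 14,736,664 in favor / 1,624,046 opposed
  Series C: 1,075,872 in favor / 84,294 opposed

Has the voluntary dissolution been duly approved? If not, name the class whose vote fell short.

Series A: 4/5 of 577830 = 462264; 462,264 required, 462,264 in favor — approved.
Series B: 4/5 of 18420829 = 14736663.20, rounded up to 14736664; 14,736,664 required, 14,736,664 in favor — approved.
Series C: 4/5 of 1344840 = 1075872; 1,075,872 required, 1,075,872 in favor — approved.

Approved — every class gave the required vote.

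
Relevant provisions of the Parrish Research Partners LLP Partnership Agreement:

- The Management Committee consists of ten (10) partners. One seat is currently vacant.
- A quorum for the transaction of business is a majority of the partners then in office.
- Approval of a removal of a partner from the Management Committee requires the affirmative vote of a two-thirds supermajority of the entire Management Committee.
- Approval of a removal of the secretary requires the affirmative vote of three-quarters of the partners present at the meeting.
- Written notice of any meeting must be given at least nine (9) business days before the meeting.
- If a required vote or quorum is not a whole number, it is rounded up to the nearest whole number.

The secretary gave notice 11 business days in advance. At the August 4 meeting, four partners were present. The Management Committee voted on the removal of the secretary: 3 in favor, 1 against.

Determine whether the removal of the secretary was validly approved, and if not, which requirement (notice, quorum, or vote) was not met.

Invalid — quorum requirement not satisfied.

Notice: 11 business days given; 9 required (11 ≥ 9). Satisfied.
Quorum: 4 present; quorum is 5. Not satisfied.
Vote: the removal of the secretary requires three-fourths of the partners present (4). 3/4 of 4 = 3, so 3 affirmative votes are needed; 3 voted in favor. Satisfied. (Moot — without a quorum no business can be validly transacted.)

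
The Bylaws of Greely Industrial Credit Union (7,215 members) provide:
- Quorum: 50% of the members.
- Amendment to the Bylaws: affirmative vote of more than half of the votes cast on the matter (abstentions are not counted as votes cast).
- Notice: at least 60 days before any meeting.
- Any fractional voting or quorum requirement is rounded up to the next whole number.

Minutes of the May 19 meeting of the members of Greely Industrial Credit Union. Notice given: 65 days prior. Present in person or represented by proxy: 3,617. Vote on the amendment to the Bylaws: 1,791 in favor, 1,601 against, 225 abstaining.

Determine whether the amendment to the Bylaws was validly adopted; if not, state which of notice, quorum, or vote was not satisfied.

Notice: 65 days given; 60 required. Satisfied.
Quorum: 50% of 7,215 = 3,607.50, rounded up to 3,608; 3,617 present. Satisfied.
Vote: requires a majority of the votes cast (3,617 − 225 abstaining = 3,392); a majority of 3392 is 1697, so 1,697 needed; 1,791 in favor. Satisfied.

Valid — all requirements satisfied.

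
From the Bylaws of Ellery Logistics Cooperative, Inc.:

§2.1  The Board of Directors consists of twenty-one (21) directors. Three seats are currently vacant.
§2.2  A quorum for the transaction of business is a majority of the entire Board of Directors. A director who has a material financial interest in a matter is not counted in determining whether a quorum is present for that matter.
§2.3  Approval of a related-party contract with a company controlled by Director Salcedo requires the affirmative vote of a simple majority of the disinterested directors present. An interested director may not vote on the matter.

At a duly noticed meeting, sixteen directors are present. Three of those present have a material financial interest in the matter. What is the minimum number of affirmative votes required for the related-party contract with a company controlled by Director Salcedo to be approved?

7

The related-party contract with a company controlled by Director Salcedo requires a majority of the disinterested directors present (16 − 3 = 13).
A majority of 13 is 7.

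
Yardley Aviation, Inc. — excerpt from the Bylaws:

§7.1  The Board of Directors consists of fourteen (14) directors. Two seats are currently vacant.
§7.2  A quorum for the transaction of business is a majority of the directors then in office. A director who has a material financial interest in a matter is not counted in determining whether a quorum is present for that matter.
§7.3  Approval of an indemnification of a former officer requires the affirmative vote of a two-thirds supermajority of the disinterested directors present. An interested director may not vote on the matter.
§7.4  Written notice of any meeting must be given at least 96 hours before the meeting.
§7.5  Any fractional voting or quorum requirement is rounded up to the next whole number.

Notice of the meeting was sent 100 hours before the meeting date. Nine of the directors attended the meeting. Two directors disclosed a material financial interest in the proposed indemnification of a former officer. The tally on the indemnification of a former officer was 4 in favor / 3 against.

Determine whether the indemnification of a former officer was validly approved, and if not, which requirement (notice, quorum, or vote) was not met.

Notice: 100 hours given; 96 required (100 ≥ 96). Satisfied.
Quorum: 9 present, but the 2 interested directors do not count, leaving 7. Quorum is 7. Satisfied.
Vote: the indemnification of a former officer requires two-thirds of the disinterested directors present (9 − 2 = 7). 2/3 of 7 = 4.67, rounded up to 5, so 5 affirmative votes are needed; 4 voted in favor. Not satisfied.

Invalid — vote requirement not satisfied.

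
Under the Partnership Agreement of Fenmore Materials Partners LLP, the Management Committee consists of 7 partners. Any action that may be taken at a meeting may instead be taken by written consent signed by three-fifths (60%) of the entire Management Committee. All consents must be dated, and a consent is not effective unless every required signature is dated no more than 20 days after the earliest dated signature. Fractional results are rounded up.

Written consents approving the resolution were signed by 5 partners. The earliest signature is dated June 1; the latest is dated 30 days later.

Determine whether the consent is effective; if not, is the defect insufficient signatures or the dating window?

Signatures required: three-fifths (60%) of 7 — 3/5 of 7 = 4.20, rounded up to 5, so 5 needed; 5 signed. Sufficient.
Dating window: the latest signature is 30 days after the earliest; the limit is 20 days. Outside the window.

Not effective — dating-window requirement not satisfied.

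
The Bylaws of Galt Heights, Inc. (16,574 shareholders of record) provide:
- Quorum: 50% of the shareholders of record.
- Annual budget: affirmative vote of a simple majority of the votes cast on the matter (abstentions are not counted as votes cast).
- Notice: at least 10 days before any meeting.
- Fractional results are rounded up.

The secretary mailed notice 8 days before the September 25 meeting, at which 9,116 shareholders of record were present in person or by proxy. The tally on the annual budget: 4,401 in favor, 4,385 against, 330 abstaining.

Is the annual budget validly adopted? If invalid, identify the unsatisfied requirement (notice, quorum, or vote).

Notice: 8 days given; 10 required. Not satisfied.
Quorum: 50% of 16,574 = 8,287; 9,116 present. Satisfied.
Vote: requires a majority of the votes cast (9,116 − 330 abstaining = 8,786); a majority of 8786 is 4394, so 4,394 needed; 4,401 in favor. Satisfied.

Invalid — notice requirement not satisfied.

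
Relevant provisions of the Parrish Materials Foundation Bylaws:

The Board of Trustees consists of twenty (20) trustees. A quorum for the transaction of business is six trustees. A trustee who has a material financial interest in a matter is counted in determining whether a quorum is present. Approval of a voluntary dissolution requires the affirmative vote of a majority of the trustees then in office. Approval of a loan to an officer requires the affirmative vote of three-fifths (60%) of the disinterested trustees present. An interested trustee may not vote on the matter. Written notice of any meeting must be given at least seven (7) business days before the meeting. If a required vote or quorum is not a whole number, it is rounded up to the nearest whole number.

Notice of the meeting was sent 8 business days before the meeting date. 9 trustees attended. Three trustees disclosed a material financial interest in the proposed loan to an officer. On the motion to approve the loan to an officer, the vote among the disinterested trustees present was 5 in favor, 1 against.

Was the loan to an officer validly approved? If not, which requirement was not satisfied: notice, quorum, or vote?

Notice: 8 business days given; 7 required (8 ≥ 7). Satisfied.
Quorum: 9 present (interested trustees count toward quorum); quorum is 6. Satisfied.
Vote: the loan to an officer requires three-fifths of the disinterested trustees present (9 − 3 = 6). 3/5 of 6 = 3.60, rounded up to 4, so 4 affirmative votes are needed; 5 voted in favor. Satisfied.

Valid — all requirements satisfied.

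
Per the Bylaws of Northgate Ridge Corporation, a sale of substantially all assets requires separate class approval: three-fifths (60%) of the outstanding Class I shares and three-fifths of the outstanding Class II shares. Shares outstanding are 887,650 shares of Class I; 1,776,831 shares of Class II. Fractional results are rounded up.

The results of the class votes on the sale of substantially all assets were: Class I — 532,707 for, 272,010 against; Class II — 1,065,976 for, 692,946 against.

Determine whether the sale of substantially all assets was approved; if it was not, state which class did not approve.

Class I: 3/5 of 887650 = 532590; 532,590 required, 532,707 in favor — approved.
Class II: 3/5 of 1776831 = 1066098.60, rounded up to 1066099; 1,066,099 required, 1,065,976 in favor — not approved.

Not approved — the Class II shares did not give the required vote.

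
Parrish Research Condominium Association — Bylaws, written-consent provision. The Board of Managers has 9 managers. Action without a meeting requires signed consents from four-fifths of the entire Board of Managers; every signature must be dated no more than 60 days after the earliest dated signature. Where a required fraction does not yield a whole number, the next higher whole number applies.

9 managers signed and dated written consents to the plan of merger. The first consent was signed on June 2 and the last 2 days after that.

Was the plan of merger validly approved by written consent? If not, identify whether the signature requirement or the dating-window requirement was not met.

Signatures required: four-fifths of 9 — 4/5 of 9 = 7.20, rounded up to 8, so 8 needed; 9 signed. Sufficient.
Dating window: the latest signature is 2 days after the earliest; the limit is 60 days. Within the window.

Effective — both the signature and dating-window requirements are satisfied.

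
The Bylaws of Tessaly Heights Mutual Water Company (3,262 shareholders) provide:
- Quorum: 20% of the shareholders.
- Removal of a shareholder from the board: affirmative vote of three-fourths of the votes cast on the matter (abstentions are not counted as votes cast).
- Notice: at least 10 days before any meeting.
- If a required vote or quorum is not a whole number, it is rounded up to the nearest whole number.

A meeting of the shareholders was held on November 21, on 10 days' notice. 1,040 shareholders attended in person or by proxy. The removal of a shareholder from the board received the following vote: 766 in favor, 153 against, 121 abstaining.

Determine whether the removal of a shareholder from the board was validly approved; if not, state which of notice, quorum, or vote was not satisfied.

Notice: 10 days given; 10 required. Satisfied.
Quorum: 20% of 3,262 = 652.40, rounded up to 653; 1,040 present. Satisfied.
Vote: requires three-fourths of the votes cast (1,040 − 121 abstaining = 919); 3/4 of 919 = 689.25, rounded up to 690, so 690 needed; 766 in favor. Satisfied.

Valid — all requirements satisfied.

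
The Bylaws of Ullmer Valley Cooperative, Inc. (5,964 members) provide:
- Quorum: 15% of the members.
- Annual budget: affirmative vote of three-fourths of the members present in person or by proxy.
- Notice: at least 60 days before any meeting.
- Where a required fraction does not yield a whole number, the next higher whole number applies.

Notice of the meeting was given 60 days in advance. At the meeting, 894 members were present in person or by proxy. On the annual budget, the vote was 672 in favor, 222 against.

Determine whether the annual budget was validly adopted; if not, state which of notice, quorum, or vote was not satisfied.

Invalid — quorum requirement not satisfied.

Notice: 60 days given; 60 required. Satisfied.
Quorum: 15% of 5,964 = 894.60, rounded up to 895; 894 present. Not satisfied.
Vote: requires three-fourths of those present (894); 3/4 of 894 = 670.50, rounded up to 671, so 671 needed; 672 in favor. Satisfied.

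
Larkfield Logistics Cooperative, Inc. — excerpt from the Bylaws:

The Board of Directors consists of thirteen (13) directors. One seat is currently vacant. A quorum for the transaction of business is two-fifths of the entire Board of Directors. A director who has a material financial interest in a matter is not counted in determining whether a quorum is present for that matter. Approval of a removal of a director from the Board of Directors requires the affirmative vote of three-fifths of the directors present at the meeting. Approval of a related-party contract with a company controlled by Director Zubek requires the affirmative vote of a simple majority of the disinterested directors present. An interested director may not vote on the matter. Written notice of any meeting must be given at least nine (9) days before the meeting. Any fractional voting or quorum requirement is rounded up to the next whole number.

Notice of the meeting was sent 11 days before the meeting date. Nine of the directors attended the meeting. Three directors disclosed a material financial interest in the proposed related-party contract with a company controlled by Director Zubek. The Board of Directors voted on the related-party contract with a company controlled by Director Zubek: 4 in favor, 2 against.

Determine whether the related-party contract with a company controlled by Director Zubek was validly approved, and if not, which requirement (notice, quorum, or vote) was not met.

Valid — all requirements satisfied.

Notice: 11 days given; 9 required (11 ≥ 9). Satisfied.
Quorum: 9 present, but the 3 interested directors do not count, leaving 6. Quorum is 6. Satisfied.
Vote: the related-party contract with a company controlled by Director Zubek requires a majority of the disinterested directors present (9 − 3 = 6). A majority of 6 is 4, so 4 affirmative votes are needed; 4 voted in favor. Satisfied.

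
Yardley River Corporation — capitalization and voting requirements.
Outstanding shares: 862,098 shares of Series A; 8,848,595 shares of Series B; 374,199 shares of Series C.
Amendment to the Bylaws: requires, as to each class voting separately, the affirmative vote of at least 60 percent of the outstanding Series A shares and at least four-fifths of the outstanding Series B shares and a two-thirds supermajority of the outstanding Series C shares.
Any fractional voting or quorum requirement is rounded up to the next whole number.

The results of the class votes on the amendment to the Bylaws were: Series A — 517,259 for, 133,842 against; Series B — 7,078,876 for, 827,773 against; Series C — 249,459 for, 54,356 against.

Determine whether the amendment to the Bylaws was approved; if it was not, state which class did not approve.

Not approved — the Series C shares did not give the required vote.

Series A: 3/5 of 862098 = 517258.80, rounded up to 517259; 517,259 required, 517,259 in favor — approved.
Series B: 4/5 of 8848595 = 7078876; 7,078,876 required, 7,078,876 in favor — approved.
Series C: 2/3 of 374199 = 249466; 249,466 required, 249,459 in favor — not approved.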